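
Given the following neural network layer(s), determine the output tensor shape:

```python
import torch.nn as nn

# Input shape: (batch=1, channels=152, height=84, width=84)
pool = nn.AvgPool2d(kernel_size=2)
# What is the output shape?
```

Input: (1, 152, 84, 84) -> Output: (1, 152, 42, 42)

Answer: (1, 152, 42, 42)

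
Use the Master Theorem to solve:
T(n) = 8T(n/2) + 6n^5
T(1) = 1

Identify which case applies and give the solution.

a=8, b=2, f(n)=6n^5. log_2(8) = 3. Since c=5 > 3 and the regularity condition holds (8(n/2)^5 = (8/2^5)n^5 with 8/2^5 < 1), Case 3 applies: T(n) = Θ(f(n)) = O(n^5).

Answer: O(n^5) - Case 3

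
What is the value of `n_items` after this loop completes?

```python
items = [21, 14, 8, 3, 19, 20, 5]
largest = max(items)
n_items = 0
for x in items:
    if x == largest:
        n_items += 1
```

Count of max value 21 in [21, 14, 8, 3, 19, 20, 5]
`n_items` takes the values: 0 → 1

Answer: 1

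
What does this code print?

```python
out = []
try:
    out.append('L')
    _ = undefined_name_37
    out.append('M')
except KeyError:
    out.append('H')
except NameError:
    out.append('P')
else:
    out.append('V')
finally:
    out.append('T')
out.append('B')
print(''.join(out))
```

Execution trace: 'L' (try body) → 'P' (except NameError) → 'T' (finally) → 'B' (after the try/except). Output: LPTB

Answer: LPTB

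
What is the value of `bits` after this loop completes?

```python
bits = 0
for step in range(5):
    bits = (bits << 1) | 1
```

Build 5 consecutive 1-bits: 0b11111
`bits` takes the values: 0 → 1 → 3 → 7 → 15 → 31

Answer: 31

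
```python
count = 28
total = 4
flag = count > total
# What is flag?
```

Trace:
`count = 28` → count = 28
`total = 4` → total = 4
`flag = count > total` → flag = True
So flag = True

Answer: True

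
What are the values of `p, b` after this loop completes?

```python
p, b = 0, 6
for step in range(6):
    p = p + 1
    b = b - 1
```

p goes 0→6, b goes 6→0
`p, b` takes the values: (0, 6) → (1, 6) → (1, 5) → (2, 5) → (2, 4) → (3, 4) → (3, 3) → (4, 3) → (4, 2) → (5, 2) → (5, 1) → (6, 1) → (6, 0)

Answer: 6, 0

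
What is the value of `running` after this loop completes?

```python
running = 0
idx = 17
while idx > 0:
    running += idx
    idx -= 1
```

Sum 17 down to 1
`running` takes the values: 0 → 17 → 33 → 48 → 62 → 75 → 87 → 98 → 108 → 117 → 125 → 132 → 138 → 143 → 147 → 150 → 152 → 153

Answer: 153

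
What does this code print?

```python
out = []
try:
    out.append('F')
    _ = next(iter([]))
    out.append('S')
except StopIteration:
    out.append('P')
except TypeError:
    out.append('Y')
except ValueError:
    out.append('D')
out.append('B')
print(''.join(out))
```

Execution trace: 'F' (try body) → 'P' (except StopIteration) → 'B' (after the try/except). Output: FPB

Answer: FPB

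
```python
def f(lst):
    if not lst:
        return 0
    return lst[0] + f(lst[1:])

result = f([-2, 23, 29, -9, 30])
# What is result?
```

(-2) + 23 + 29 + (-9) + 30 + 0 = 71

Answer: 71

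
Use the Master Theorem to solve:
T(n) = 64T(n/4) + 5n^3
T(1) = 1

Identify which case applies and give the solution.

a=64, b=4, f(n)=5n^3. log_4(64) = 3. Since c=3 = 3, Case 2 applies: T(n) = Θ(n^log_b(a) · log n) = O(n^3 log n).

Answer: O(n^3 log n) - Case 2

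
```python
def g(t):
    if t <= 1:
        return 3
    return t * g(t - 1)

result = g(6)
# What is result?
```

g(6) = 6 * 5 * 4 * 3 * 2 * 3 = 2160

Answer: 2160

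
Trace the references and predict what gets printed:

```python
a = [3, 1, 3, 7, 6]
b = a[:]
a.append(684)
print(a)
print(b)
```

Key concept: slice [:] creates copy.
Step by step:
`a = [3, 1, 3, 7, 6]` → a = [3, 1, 3, 7, 6]
`b = a[:]` → b = [3, 1, 3, 7, 6]
`a.append(684)` → a = [3, 1, 3, 7, 6, 684]
`print(a)` → prints [3, 1, 3, 7, 6, 684]
`print(b)` → prints [3, 1, 3, 7, 6]

Answer:
[3, 1, 3, 7, 6, 684]
[3, 1, 3, 7, 6]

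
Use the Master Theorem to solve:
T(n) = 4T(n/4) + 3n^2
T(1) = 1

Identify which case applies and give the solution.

a=4, b=4, f(n)=3n^2. log_4(4) = 1. Since c=2 > 1 and the regularity condition holds (4(n/4)^2 = (4/4^2)n^2 with 4/4^2 < 1), Case 3 applies: T(n) = Θ(f(n)) = O(n^2).

Answer: O(n^2) - Case 3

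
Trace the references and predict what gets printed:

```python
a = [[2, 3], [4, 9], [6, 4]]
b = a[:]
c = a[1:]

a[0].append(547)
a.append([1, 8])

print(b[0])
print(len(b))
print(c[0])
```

Key concept: slice with nested mutation.
Step by step:
`a = [[2, 3], [4, 9], [6, 4]]` → a = [[2, 3], [4, 9], [6, 4]]
`b = a[:]` → b = [[2, 3], [4, 9], [6, 4]]
`c = a[1:]` → c = [[4, 9], [6, 4]]
`a[0].append(547)` → a = [[2, 3, 547], [4, 9], [6, 4]]; b = [[2, 3, 547], [4, 9], [6, 4]]
`a.append([1, 8])` → a = [[2, 3, 547], [4, 9], [6, 4], [1, 8]]
`print(b[0])` → prints [2, 3, 547]
`print(len(b))` → prints 3
`print(c[0])` → prints [4, 9]

Answer:
[2, 3, 547]
3
[4, 9]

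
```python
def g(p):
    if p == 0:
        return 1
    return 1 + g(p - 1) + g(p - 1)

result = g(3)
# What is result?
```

g(p) = 1 + 2·g(p-1), g(0)=1. Closed form: (1+1)·2^3 - 1 = 15.

Answer: 15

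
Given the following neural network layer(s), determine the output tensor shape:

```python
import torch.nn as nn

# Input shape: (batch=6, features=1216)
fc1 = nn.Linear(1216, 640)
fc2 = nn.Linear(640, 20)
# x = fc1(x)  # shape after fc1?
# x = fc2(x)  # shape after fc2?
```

Input: (6, 1216) -> after fc1: (6, 640) -> Output: (6, 20)

Answer: (6, 20)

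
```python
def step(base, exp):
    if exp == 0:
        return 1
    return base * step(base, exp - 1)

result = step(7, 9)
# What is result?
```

step(7, 9) = 7 * 7 * 7 * 7 * 7 * 7 * 7 * 7 * 7 = 40353607

Answer: 40353607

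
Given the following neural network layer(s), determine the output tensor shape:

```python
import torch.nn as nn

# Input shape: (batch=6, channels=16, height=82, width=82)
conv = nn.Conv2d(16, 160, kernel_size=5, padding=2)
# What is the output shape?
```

Input: (6, 16, 82, 82) -> Output: (6, 160, 82, 82)

Answer: (6, 160, 82, 82)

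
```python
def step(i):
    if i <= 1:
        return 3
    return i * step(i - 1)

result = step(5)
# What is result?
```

step(5) = 5 * 4 * 3 * 2 * 3 = 360

Answer: 360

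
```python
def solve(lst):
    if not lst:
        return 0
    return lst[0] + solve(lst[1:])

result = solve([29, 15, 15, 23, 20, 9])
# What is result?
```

29 + 15 + 15 + 23 + 20 + 9 + 0 = 111

Answer: 111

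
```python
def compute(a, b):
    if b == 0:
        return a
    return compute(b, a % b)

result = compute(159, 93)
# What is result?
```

compute(159, 93) -> compute(93, 66) -> compute(66, 27) -> compute(27, 12) -> compute(12, 3) -> compute(3, 0) -> 3

Answer: 3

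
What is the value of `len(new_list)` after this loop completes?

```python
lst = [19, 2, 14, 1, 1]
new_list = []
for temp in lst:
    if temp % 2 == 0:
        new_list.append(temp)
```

Count even numbers in [19, 2, 14, 1, 1]
`new_list` takes the values: [] → [2] → [2, 14]
So `len(new_list)` = 2

Answer: 2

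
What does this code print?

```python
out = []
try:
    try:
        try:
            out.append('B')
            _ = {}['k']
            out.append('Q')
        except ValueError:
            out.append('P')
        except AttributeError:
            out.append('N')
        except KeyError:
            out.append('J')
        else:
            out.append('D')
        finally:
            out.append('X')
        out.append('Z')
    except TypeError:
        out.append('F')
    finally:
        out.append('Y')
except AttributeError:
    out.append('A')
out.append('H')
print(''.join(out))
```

Execution trace: 'B' (inner try body) → 'J' (inner except KeyError) → 'X' (inner finally) → 'Z' (try body, no exception) → 'Y' (finally) → 'H' (after the try/except). Output: BJXZYH

Answer: BJXZYH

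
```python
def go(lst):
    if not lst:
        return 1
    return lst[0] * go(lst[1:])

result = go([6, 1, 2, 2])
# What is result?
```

Product over [6, 1, 2, 2] = 6 * 1 * 2 * 2 = 24

Answer: 24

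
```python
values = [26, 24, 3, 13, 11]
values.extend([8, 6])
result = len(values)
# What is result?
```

Trace:
`values = [26, 24, 3, 13, 11]` → values = [26, 24, 3, 13, 11]
`values.extend([8, 6])` → values = [26, 24, 3, 13, 11, 8, 6]
`result = len(values)` → result = 7
So result = 7

Answer: 7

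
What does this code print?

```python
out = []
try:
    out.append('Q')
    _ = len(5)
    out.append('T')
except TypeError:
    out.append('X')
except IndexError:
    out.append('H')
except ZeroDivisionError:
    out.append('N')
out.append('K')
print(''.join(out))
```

Execution trace: 'Q' (try body) → 'X' (except TypeError) → 'K' (after the try/except). Output: QXK

Answer: QXK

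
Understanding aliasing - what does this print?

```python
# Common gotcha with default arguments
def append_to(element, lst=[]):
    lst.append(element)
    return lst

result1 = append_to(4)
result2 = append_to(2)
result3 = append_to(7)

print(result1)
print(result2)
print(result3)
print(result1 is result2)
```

Key concept: mutable default argument gotcha.
Step by step:
`result1 = append_to(4)` → result1 = [4]
`result2 = append_to(2)` → result1 = [4, 2] (same object as result2); result2 = [4, 2] (same object as result1)
`result3 = append_to(7)` → result1 = [4, 2, 7] (same object as result2, result3); result2 = [4, 2, 7] (same object as result1, result3); result3 = [4, 2, 7] (same object as result1, result2)
`print(result1)` → prints [4, 2, 7]
`print(result2)` → prints [4, 2, 7]
`print(result3)` → prints [4, 2, 7]
`print(result1 is result2)` → prints True

Answer:
[4, 2, 7]
[4, 2, 7]
[4, 2, 7]
True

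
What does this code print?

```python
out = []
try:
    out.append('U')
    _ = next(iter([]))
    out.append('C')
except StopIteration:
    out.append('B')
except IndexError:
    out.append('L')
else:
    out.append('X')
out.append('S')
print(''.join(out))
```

Execution trace: 'U' (try body) → 'B' (except StopIteration) → 'S' (after the try/except). Output: UBS

Answer: UBS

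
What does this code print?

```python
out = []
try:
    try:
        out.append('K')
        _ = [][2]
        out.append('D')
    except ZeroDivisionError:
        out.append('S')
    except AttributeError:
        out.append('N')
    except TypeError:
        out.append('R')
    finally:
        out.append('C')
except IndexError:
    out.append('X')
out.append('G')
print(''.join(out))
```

Execution trace: 'K' (inner try body) → 'C' (inner finally) → 'X' (outer except IndexError) → 'G' (after the try/except). Output: KCXG

Answer: KCXG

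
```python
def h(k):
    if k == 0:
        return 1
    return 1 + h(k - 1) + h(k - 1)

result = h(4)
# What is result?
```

h(k) = 1 + 2·h(k-1), h(0)=1. Closed form: (1+1)·2^4 - 1 = 31.

Answer: 31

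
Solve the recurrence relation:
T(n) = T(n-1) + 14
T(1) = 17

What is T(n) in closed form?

Unrolling: T(n) = T(1) + 14·(n-1) = 17 + 14(n-1) = 14n + 3.

Answer: T(n) = 14n + 3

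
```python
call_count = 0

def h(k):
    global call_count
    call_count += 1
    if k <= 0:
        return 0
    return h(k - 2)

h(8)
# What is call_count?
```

Linear recursion stepping by 2: 5 calls from k=8 down to ≤0.

Answer: 5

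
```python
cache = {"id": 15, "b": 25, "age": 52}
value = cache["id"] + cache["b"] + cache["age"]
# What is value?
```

Trace:
`cache = {"id": 15, "b": 25, "age": 52}` → cache = {'id': 15, 'b': 25, 'age': 52}
`value = cache["id"] + cache["b"] + cache["age"]` → value = 92
So value = 92

Answer: 92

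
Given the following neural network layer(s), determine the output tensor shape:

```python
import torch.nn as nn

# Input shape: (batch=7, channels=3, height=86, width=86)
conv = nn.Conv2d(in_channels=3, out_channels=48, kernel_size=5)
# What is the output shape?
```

Input: (7, 3, 86, 86) -> Output: (7, 48, 82, 82)

Answer: (7, 48, 82, 82)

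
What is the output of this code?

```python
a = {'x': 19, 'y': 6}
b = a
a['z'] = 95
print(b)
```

Key concept: dict aliasing.
Step by step:
`a = {'x': 19, 'y': 6}` → a = {'x': 19, 'y': 6}
`b = a` → b = {'x': 19, 'y': 6} (same object as a)
`a['z'] = 95` → a = {'x': 19, 'y': 6, 'z': 95} (same object as b); b = {'x': 19, 'y': 6, 'z': 95} (same object as a)
`print(b)` → prints {'x': 19, 'y': 6, 'z': 95}

Answer: {'x': 19, 'y': 6, 'z': 95}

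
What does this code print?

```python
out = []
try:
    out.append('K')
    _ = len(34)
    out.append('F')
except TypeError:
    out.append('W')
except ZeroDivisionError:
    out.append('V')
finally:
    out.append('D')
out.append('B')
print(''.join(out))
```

Execution trace: 'K' (try body) → 'W' (except TypeError) → 'D' (finally) → 'B' (after the try/except). Output: KWDB

Answer: KWDB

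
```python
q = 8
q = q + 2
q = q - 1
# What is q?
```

Trace:
`q = 8` → q = 8
`q = q + 2` → q = 10
`q = q - 1` → q = 9
So q = 9

Answer: 9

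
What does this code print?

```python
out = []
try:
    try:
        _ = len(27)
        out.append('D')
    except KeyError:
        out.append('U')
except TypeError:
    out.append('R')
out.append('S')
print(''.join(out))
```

Execution trace: 'R' (outer except TypeError) → 'S' (after the try/except). Output: RS

Answer: RS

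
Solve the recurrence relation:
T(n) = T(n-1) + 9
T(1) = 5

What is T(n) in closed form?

Unrolling: T(n) = T(1) + 9·(n-1) = 5 + 9(n-1) = 9n - 4.

Answer: T(n) = 9n - 4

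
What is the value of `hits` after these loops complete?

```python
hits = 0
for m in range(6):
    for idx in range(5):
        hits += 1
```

6 * 5 = 30
`hits` takes the values: 0 → 1 → 2 → 3 → 4 → 5 → 6 → 7 → 8 → 9 → 10 → 11 → 12 → 13 → 14 → 15 → 16 → 17 → 18 → 19 → 20 → 21 → 22 → 23 → 24 → 25 → 26 → 27 → 28 → 29 → 30

Answer: 30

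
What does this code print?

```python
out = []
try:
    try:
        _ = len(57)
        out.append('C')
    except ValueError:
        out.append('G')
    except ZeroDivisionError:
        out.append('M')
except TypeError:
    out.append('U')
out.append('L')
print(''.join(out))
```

Execution trace: 'U' (outer except TypeError) → 'L' (after the try/except). Output: UL

Answer: UL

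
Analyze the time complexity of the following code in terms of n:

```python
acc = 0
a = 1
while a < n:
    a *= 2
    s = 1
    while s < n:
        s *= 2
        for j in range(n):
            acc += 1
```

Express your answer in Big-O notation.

Each loop level contributes: log n × log n × n. Multiplying the contributions gives O(n log² n).

Answer: O(n log² n)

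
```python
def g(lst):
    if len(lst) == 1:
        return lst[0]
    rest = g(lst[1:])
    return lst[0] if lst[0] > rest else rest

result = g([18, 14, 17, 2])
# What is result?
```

Recursive max over [18, 14, 17, 2] = 18

Answer: 18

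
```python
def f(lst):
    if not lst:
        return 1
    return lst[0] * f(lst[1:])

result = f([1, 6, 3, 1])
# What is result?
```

Product over [1, 6, 3, 1] = 1 * 6 * 3 * 1 = 18

Answer: 18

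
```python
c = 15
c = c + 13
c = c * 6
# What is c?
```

Trace:
`c = 15` → c = 15
`c = c + 13` → c = 28
`c = c * 6` → c = 168
So c = 168

Answer: 168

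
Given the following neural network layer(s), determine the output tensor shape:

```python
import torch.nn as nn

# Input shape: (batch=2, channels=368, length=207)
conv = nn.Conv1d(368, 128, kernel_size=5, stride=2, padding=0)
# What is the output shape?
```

Input: (2, 368, 207) -> Output: (2, 128, 102)

Answer: (2, 128, 102)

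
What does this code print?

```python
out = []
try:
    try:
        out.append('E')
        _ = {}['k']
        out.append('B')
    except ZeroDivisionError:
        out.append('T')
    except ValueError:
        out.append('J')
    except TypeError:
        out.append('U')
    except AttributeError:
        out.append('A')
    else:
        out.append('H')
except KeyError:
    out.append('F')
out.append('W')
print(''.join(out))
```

Execution trace: 'E' (try body) → 'F' (outer except KeyError) → 'W' (after the try/except). Output: EFW

Answer: EFW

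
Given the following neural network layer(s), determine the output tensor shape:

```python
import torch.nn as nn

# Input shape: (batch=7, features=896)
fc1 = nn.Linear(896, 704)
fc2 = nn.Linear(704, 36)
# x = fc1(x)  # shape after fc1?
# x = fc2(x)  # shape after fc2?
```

Input: (7, 896) -> after fc1: (7, 704) -> Output: (7, 36)

Answer: (7, 36)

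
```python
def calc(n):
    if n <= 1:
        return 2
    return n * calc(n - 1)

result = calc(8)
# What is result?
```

calc(8) = 8 * 7 * 6 * 5 * 4 * 3 * 2 * 2 = 80640

Answer: 80640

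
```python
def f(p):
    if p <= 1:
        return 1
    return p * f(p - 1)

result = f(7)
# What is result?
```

f(7) = 7 * 6 * 5 * 4 * 3 * 2 * 1 = 5040

Answer: 5040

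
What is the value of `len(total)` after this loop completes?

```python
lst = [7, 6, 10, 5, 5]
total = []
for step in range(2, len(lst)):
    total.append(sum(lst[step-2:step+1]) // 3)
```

Number of 3-element averages
`total` takes the values: [] → [7] → [7, 7] → [7, 7, 6]
So `len(total)` = 3

Answer: 3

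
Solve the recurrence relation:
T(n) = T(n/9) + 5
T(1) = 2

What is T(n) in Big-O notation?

Each step divides n by 9 and adds 5. After log_9(n) steps we reach T(1)=2. So T(n) = 5·log_9(n) + 2 = O(log n).

Answer: O(log n)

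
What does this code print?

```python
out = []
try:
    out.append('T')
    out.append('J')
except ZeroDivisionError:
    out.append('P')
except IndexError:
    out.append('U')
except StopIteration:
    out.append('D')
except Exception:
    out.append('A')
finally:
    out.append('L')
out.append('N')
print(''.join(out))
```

Execution trace: 'T' (try body) → 'J' (try body, no exception) → 'L' (finally) → 'N' (after the try/except). Output: TJLN

Answer: TJLN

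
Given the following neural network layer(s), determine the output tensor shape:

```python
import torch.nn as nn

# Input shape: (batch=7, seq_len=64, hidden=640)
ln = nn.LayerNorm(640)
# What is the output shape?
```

Input: (7, 64, 640) -> Output: (7, 64, 640)

Answer: (7, 64, 640)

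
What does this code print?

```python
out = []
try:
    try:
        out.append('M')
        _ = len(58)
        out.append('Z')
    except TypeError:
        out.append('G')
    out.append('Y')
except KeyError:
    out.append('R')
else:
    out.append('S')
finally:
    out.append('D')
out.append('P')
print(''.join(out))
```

Execution trace: 'M' (inner try body) → 'G' (inner except TypeError) → 'Y' (try body, no exception) → 'S' (else) → 'D' (finally) → 'P' (after the try/except). Output: MGYSDP

Answer: MGYSDP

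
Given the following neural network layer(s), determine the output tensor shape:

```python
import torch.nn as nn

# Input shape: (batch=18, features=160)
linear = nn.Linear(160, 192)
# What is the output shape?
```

Input: (18, 160) -> Output: (18, 192)

Answer: (18, 192)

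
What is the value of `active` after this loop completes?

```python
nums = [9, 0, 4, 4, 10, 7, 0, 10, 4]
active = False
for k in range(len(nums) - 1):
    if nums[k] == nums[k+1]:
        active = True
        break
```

Check consecutive duplicates in [9, 0, 4, 4, 10, 7, 0, 10, 4]
`active` takes the values: False → True

Answer: True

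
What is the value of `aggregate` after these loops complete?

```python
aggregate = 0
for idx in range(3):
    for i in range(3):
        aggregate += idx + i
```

Sum of all idx+i for idx,i in 3x3
`aggregate` takes the values: 0 → 1 → 3 → 4 → 6 → 9 → 11 → 14 → 18

Answer: 18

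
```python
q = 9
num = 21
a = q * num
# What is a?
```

Trace:
`q = 9` → q = 9
`num = 21` → num = 21
`a = q * num` → a = 189
So a = 189

Answer: 189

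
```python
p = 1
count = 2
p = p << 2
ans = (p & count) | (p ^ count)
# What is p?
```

Trace:
`p = 1` → p = 1
`count = 2` → count = 2
`p = p << 2` → p = 4
`ans = (p & count) | (p ^ count)` → ans = 6
So p = 4

Answer: 4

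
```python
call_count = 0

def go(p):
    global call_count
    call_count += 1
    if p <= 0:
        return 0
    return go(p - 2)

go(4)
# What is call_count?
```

Linear recursion stepping by 2: 3 calls from p=4 down to ≤0.

Answer: 3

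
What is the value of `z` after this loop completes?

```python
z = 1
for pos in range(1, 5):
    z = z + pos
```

Start at 1, add 1 through 4
`z` takes the values: 1 → 2 → 4 → 7 → 11

Answer: 11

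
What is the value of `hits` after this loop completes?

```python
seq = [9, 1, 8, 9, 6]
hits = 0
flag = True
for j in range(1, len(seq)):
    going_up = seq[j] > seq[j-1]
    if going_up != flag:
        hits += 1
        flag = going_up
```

Count direction changes in [9, 1, 8, 9, 6]
`hits` takes the values: 0 → 1 → 2 → 3

Answer: 3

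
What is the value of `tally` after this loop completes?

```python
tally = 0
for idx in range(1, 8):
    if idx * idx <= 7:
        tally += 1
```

Count numbers where idx² ≤ 7
`tally` takes the values: 0 → 1 → 2

Answer: 2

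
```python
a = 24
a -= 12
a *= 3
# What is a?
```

Trace:
`a = 24` → a = 24
`a -= 12` → a = 12
`a *= 3` → a = 36
So a = 36

Answer: 36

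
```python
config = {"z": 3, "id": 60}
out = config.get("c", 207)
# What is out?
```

Trace:
`config = {"z": 3, "id": 60}` → config = {'z': 3, 'id': 60}
`out = config.get("c", 207)` → out = 207
So out = 207

Answer: 207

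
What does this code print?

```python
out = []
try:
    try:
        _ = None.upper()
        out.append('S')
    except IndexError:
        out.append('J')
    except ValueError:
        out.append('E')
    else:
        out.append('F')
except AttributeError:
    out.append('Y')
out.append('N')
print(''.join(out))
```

Execution trace: 'Y' (outer except AttributeError) → 'N' (after the try/except). Output: YN

Answer: YN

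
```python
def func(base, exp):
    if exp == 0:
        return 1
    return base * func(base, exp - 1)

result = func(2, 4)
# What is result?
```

func(2, 4) = 2 * 2 * 2 * 2 = 16

Answer: 16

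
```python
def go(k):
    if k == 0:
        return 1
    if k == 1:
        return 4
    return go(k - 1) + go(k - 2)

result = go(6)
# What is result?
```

Build up from base cases: go(0)=1, go(1)=4, go(2)=5, go(3)=9, go(4)=14, go(5)=23, go(6)=37

Answer: 37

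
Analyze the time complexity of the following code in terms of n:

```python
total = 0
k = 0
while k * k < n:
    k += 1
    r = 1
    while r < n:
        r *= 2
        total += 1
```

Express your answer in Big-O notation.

Each loop level contributes: √n × log n. Multiplying the contributions gives O(√n log n).

Answer: O(√n log n)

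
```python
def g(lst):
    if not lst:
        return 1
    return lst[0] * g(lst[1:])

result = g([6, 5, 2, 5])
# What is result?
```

Product over [6, 5, 2, 5] = 6 * 5 * 2 * 5 = 300

Answer: 300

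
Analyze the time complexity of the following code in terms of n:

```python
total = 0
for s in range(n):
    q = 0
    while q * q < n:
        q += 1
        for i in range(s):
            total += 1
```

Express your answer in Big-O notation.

Each loop level contributes: n × √n × n. Multiplying the contributions gives O(n^2√n).

Answer: O(n^2√n)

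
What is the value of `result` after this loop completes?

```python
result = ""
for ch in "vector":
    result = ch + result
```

Reverse 'vector'
`result` takes the values: "" → "v" → "ev" → "cev" → "tcev" → "otcev" → "rotcev"

Answer: "rotcev"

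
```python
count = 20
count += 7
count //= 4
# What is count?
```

Trace:
`count = 20` → count = 20
`count += 7` → count = 27
`count //= 4` → count = 6
So count = 6

Answer: 6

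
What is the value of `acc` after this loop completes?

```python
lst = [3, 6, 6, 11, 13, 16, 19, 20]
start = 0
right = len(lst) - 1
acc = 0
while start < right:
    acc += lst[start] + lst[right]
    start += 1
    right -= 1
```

Sum of pairs from ends
`acc` takes the values: 0 → 23 → 48 → 70 → 94

Answer: 94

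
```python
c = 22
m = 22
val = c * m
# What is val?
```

Trace:
`c = 22` → c = 22
`m = 22` → m = 22
`val = c * m` → val = 484
So val = 484

Answer: 484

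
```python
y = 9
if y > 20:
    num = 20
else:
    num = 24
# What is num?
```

Trace:
`y = 9` → y = 9
`if y > 20: ...` → y > 20 is False, take else branch → num = 24
So num = 24

Answer: 24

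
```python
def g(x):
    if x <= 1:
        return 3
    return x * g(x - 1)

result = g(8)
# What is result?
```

g(8) = 8 * 7 * 6 * 5 * 4 * 3 * 2 * 3 = 120960

Answer: 120960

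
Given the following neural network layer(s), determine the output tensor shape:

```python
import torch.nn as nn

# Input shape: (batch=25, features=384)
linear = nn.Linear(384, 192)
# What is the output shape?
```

Input: (25, 384) -> Output: (25, 192)

Answer: (25, 192)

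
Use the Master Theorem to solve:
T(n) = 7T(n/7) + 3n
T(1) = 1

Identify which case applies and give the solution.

a=7, b=7, f(n)=3n. log_7(7) = 1. Since c=1 = 1, Case 2 applies: T(n) = Θ(n^log_b(a) · log n) = O(n log n).

Answer: O(n log n) - Case 2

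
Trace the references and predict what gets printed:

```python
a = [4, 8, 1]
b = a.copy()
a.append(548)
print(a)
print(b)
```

Key concept: list.copy() creates independent copy.
Step by step:
`a = [4, 8, 1]` → a = [4, 8, 1]
`b = a.copy()` → b = [4, 8, 1]
`a.append(548)` → a = [4, 8, 1, 548]
`print(a)` → prints [4, 8, 1, 548]
`print(b)` → prints [4, 8, 1]

Answer:
[4, 8, 1, 548]
[4, 8, 1]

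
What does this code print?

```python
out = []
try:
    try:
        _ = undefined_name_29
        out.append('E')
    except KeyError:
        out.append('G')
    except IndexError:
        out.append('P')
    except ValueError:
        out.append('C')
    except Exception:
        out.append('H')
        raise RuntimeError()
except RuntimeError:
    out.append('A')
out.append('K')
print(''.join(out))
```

Execution trace: 'H' (inner except Exception) → 'A' (outer except RuntimeError) → 'K' (after the try/except). Output: HAK

Answer: HAK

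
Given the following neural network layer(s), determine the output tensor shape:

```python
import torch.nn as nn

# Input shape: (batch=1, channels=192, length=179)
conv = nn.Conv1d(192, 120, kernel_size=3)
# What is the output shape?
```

Input: (1, 192, 179) -> Output: (1, 120, 177)

Answer: (1, 120, 177)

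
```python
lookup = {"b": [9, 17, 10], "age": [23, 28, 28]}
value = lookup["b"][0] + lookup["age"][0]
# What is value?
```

Trace:
`lookup = {"b": [9, 17, 10], "age": [23, 28, 28]}` → lookup = {'b': [9, 17, 10], 'age': [23, 28, 28]}
`value = lookup["b"][0] + lookup["age"][0]` → value = 32
So value = 32

Answer: 32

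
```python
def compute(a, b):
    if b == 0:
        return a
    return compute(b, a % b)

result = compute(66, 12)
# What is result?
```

compute(66, 12) -> compute(12, 6) -> compute(6, 0) -> 6

Answer: 6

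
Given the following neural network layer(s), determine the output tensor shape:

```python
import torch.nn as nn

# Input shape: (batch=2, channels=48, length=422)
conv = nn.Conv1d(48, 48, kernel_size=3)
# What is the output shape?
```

Input: (2, 48, 422) -> Output: (2, 48, 420)

Answer: (2, 48, 420)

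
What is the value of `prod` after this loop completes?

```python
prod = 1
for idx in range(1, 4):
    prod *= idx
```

3! = 6
`prod` takes the values: 1 → 2 → 6

Answer: 6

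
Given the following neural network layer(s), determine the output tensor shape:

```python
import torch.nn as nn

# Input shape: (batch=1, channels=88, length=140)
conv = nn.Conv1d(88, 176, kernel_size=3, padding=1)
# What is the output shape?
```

Input: (1, 88, 140) -> Output: (1, 176, 140)

Answer: (1, 176, 140)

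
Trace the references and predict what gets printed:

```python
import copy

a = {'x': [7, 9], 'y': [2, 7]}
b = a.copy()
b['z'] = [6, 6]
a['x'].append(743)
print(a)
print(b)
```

Key concept: shallow copy of dict with mutable values.
Step by step:
`a = {'x': [7, 9], 'y': [2, 7]}` → a = {'x': [7, 9], 'y': [2, 7]}
`b = a.copy()` → b = {'x': [7, 9], 'y': [2, 7]}
`b['z'] = [6, 6]` → b = {'x': [7, 9], 'y': [2, 7], 'z': [6, 6]}
`a['x'].append(743)` → a = {'x': [7, 9, 743], 'y': [2, 7]}; b = {'x': [7, 9, 743], 'y': [2, 7], 'z': [6, 6]}
`print(a)` → prints {'x': [7, 9, 743], 'y': [2, 7]}
`print(b)` → prints {'x': [7, 9, 743], 'y': [2, 7], 'z': [6, 6]}

Answer:
{'x': [7, 9, 743], 'y': [2, 7]}
{'x': [7, 9, 743], 'y': [2, 7], 'z': [6, 6]}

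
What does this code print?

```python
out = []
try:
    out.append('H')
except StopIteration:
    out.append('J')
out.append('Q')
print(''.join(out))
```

Execution trace: 'H' (try body, no exception) → 'Q' (after the try/except). Output: HQ

Answer: HQ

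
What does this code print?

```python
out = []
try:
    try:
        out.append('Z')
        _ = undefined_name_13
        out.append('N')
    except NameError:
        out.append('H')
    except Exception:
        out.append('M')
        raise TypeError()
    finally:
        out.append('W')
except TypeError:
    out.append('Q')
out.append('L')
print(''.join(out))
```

Execution trace: 'Z' (inner try body) → 'H' (inner except NameError) → 'W' (inner finally) → 'L' (after the try/except). Output: ZHWL

Answer: ZHWL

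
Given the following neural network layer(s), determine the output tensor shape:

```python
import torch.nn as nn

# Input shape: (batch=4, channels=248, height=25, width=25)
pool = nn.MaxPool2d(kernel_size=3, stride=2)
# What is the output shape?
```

Input: (4, 248, 25, 25) -> Output: (4, 248, 12, 12)

Answer: (4, 248, 12, 12)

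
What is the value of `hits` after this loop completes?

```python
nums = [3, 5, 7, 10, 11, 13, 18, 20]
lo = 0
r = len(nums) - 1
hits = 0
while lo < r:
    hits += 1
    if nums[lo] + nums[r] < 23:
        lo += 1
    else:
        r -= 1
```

Steps to find pair summing to 23
`hits` takes the values: 0 → 1 → 2 → 3 → 4 → 5 → 6 → 7

Answer: 7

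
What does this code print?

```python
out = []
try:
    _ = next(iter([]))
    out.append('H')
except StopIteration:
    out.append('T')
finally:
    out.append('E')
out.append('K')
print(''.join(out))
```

Execution trace: 'T' (except StopIteration) → 'E' (finally) → 'K' (after the try/except). Output: TEK

Answer: TEK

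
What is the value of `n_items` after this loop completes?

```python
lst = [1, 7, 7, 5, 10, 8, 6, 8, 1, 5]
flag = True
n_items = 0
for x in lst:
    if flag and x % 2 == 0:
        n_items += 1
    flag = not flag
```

Count even values at even positions
`n_items` takes the values: 0 → 1 → 2

Answer: 2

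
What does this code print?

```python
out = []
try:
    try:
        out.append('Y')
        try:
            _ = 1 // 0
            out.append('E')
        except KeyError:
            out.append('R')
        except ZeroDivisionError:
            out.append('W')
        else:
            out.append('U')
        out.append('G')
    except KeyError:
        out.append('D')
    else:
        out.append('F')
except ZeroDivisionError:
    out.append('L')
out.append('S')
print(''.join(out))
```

Execution trace: 'Y' (try body) → 'W' (inner except ZeroDivisionError) → 'G' (try body, no exception) → 'F' (else) → 'S' (after the try/except). Output: YWGFS

Answer: YWGFS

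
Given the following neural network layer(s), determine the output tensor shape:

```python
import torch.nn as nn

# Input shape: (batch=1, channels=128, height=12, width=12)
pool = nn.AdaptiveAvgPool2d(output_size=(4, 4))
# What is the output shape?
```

Input: (1, 128, 12, 12) -> Output: (1, 128, 4, 4)

Answer: (1, 128, 4, 4)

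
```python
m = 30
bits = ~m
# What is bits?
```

Trace:
`m = 30` → m = 30
`bits = ~m` → bits = -31
So bits = -31

Answer: -31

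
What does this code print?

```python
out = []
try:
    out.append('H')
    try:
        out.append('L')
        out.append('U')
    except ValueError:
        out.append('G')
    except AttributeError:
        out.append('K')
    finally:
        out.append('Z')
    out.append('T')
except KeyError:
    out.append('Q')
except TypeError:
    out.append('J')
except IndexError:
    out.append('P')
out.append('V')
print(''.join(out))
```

Execution trace: 'H' (try body) → 'L' (inner try body) → 'U' (inner try body, no exception) → 'Z' (inner finally) → 'T' (try body, no exception) → 'V' (after the try/except). Output: HLUZTV

Answer: HLUZTV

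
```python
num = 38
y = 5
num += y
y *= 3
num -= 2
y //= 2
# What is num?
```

Trace:
`num = 38` → num = 38
`y = 5` → y = 5
`num += y` → num = 43
`y *= 3` → y = 15
`num -= 2` → num = 41
`y //= 2` → y = 7
So num = 41

Answer: 41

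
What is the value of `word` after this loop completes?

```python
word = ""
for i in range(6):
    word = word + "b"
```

Repeat 'b' 6 times
`word` takes the values: "" → "b" → "bb" → "bbb" → "bbbb" → "bbbbb" → "bbbbbb"

Answer: "bbbbbb"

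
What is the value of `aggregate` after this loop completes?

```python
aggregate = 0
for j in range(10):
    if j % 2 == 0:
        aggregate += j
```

Sum of even numbers 0 to 9
`aggregate` takes the values: 0 → 2 → 6 → 12 → 20

Answer: 20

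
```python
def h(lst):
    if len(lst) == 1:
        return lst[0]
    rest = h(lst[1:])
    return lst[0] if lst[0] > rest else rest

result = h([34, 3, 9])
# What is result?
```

Recursive max over [34, 3, 9] = 34

Answer: 34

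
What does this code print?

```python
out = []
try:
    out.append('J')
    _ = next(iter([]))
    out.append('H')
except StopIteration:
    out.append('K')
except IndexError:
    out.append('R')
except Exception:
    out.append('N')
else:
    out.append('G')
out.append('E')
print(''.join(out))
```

Execution trace: 'J' (try body) → 'K' (except StopIteration) → 'E' (after the try/except). Output: JKE

Answer: JKE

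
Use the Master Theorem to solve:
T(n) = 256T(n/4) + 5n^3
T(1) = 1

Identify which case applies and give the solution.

a=256, b=4, f(n)=5n^3. log_4(256) = 4. Since c=3 < 4, Case 1 applies: T(n) = Θ(n^log_b(a)) = O(n^4).

Answer: O(n^4) - Case 1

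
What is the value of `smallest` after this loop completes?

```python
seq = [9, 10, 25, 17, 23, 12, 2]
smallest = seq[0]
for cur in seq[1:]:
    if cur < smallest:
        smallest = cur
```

Minimum of [9, 10, 25, 17, 23, 12, 2]
`smallest` takes the values: 9 → 2

Answer: 2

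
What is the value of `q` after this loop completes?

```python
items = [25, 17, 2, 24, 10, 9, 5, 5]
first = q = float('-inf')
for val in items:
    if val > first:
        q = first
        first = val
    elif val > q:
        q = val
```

Second largest (with repeats) in [25, 17, 2, 24, 10, 9, 5, 5]
`q` takes the values: -inf → 17 → 24

Answer: 24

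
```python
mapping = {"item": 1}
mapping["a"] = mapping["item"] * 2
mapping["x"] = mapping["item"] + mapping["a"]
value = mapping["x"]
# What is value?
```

Trace:
`mapping = {"item": 1}` → mapping = {'item': 1}
`mapping["a"] = mapping["item"] * 2` → mapping = {'item': 1, 'a': 2}
`mapping["x"] = mapping["item"] + mapping["a"]` → mapping = {'item': 1, 'a': 2, 'x': 3}
`value = mapping["x"]` → value = 3
So value = 3

Answer: 3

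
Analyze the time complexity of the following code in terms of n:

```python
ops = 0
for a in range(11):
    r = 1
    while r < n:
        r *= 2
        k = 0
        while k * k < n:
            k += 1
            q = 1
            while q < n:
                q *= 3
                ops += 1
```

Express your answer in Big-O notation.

Each loop level contributes: 1 × log n × √n × log n. Multiplying the contributions gives O(√n log² n).

Answer: O(√n log² n)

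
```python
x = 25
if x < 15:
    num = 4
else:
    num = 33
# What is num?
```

Trace:
`x = 25` → x = 25
`if x < 15: ...` → x < 15 is False, take else branch → num = 33
So num = 33

Answer: 33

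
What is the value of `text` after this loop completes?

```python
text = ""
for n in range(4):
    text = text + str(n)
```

Concatenate digits 0 to 3
`text` takes the values: "" → "0" → "01" → "012" → "0123"

Answer: "0123"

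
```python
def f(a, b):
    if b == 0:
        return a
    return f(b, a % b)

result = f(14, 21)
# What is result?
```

f(14, 21) -> f(21, 14) -> f(14, 7) -> f(7, 0) -> 7

Answer: 7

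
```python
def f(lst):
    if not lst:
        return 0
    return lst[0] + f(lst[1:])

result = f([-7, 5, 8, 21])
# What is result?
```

(-7) + 5 + 8 + 21 + 0 = 27

Answer: 27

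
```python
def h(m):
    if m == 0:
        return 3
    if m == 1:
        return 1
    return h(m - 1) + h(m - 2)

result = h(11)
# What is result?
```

Build up from base cases: h(0)=3, h(1)=1, h(2)=4, h(3)=5, h(4)=9, h(5)=14, h(6)=23, ..., h(11)=254

Answer: 254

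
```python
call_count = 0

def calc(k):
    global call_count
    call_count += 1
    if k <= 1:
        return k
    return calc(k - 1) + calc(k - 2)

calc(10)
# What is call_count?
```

Calls(k) = 1 + Calls(k-1) + Calls(k-2); Calls(0)=Calls(1)=1. For k=10 this gives 177.

Answer: 177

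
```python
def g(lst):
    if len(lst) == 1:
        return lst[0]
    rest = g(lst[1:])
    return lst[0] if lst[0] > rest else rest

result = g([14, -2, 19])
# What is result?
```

Recursive max over [14, -2, 19] = 19

Answer: 19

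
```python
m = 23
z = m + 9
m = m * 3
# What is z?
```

Trace:
`m = 23` → m = 23
`z = m + 9` → z = 32
`m = m * 3` → m = 69
So z = 32

Answer: 32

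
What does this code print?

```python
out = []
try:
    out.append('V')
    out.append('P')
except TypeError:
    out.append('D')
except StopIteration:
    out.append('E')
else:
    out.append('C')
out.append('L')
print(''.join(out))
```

Execution trace: 'V' (try body) → 'P' (try body, no exception) → 'C' (else) → 'L' (after the try/except). Output: VPCL

Answer: VPCL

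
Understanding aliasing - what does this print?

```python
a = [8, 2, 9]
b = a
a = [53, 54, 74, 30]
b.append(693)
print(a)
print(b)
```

Key concept: rebinding vs mutation: a is rebound to a new list, b still points at the original.
Step by step:
`a = [8, 2, 9]` → a = [8, 2, 9]
`b = a` → b = [8, 2, 9] (same object as a)
`a = [53, 54, 74, 30]` → a = [53, 54, 74, 30]
`b.append(693)` → b = [8, 2, 9, 693]
`print(a)` → prints [53, 54, 74, 30]
`print(b)` → prints [8, 2, 9, 693]

Answer:
[53, 54, 74, 30]
[8, 2, 9, 693]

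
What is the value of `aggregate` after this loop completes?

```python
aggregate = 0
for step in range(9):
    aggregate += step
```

Sum of 0 to 8 = 36
`aggregate` takes the values: 0 → 1 → 3 → 6 → 10 → 15 → 21 → 28 → 36

Answer: 36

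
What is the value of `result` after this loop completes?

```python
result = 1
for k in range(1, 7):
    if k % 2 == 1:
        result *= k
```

Product of odd numbers 1 to 6
`result` takes the values: 1 → 3 → 15

Answer: 15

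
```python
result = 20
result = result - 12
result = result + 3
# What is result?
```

Trace:
`result = 20` → result = 20
`result = result - 12` → result = 8
`result = result + 3` → result = 11
So result = 11

Answer: 11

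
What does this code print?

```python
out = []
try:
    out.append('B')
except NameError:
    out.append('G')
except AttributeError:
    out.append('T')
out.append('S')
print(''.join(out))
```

Execution trace: 'B' (try body, no exception) → 'S' (after the try/except). Output: BS

Answer: BS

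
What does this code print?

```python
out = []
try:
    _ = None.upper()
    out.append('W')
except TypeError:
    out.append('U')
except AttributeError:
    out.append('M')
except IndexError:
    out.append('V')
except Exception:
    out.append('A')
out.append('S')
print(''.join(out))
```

Execution trace: 'M' (except AttributeError) → 'S' (after the try/except). Output: MS

Answer: MS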